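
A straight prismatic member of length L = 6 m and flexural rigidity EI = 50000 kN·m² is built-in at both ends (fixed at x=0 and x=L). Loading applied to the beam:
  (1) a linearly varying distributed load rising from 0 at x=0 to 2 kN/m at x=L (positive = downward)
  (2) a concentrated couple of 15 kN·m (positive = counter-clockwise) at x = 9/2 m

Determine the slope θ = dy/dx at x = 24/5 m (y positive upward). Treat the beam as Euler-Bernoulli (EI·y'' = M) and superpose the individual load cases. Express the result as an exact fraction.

Load 1 — triangular load w₀=2 kN/m (0→w₀ over full span):
  θ_1 = -w₀(2x(L-x)(L-2x)(x+2L)+x²(L-x)²)/(120LEI) = -2·(2·(24/5)·(6-(24/5))·(6-2·(24/5))·((24/5)+2·6)+(24/5)²·(6-(24/5))²)/(120·6·50000) = 72/1953125 rad
Load 2 — applied couple M₀=15 kN·m at a=9/2 m (b=L-a=3/2):
  θ_2 = (R_Ax²/2 - M_Ax - M₀(x-a))/EI  [x>a] with R_A=45/16, M_A=75/16 = ((45/16)·(24/5)²/2 - (75/16)·(24/5) - 15·((24/5)-(9/2)))/50000 = 27/250000 rad
Superposition: θ = Σ θ_i = 4527/31250000 rad ≈ 0.000145 rad

θ(24/5) = 4527/31250000 rad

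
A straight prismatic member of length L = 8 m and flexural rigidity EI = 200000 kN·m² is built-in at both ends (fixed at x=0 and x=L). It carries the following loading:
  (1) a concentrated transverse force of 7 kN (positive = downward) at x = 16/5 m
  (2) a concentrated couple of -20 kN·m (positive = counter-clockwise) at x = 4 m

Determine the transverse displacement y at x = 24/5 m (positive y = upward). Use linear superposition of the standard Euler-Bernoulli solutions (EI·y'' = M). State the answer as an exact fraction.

y(24/5) = -14054/146484375 m

Load 1 — point force P=7 kN at a=16/5 m (b=L-a=24/5):
  y_1 = -Pa²(L-x)²(3bL-(3b+a)(L-x))/(6L³EI)  [x>a] = -7·(16/5)²·(8-(24/5))²·(3·(24/5)·8-(3·(24/5)+(16/5))·(8-(24/5)))/(6·8³·200000) = -10304/146484375 m
Load 2 — applied couple M₀=-20 kN·m at a=4 m (b=L-a=4):
  y_2 = (R_Ax³/6 - M_Ax²/2 - M₀(x-a)²/2)/EI  [x>a] with R_A=-15/4, M_A=-5 = ((-15/4)·(24/5)³/6 - (-5)·(24/5)²/2 - (-20)·((24/5)-4)²/2)/200000 = -2/78125 m
Superposition: y = Σ y_i = -14054/146484375 m ≈ -0.000096 m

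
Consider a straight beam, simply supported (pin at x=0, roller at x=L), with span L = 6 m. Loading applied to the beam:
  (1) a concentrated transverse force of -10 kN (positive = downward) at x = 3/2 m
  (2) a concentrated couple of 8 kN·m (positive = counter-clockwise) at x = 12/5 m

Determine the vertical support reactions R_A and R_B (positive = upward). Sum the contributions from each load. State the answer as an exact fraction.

Load 1 — point force P=-10 kN at a=3/2 m (b=L-a=9/2):
  R_A = Pb/L = (-10)·(9/2)/6 = -15/2 kN
  R_B = Pa/L = (-10)·(3/2)/6 = -5/2 kN
Load 2 — applied couple M₀=8 kN·m at a=12/5 m (b=L-a=18/5):
  R_A = M₀/L = 8/6 = 4/3 kN
  R_B = -M₀/L = -8/6 = -4/3 kN
Superposition: R_A = -37/6 kN, R_B = -23/6 kN

R_A = -37/6 kN, R_B = -23/6 kN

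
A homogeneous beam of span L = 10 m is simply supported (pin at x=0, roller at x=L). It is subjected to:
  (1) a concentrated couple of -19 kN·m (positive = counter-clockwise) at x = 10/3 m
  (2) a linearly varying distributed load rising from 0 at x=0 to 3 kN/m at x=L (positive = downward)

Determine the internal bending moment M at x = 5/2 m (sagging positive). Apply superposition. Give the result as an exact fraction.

Load 1 — applied couple M₀=-19 kN·m at a=10/3 m (b=L-a=20/3):
  M_1 = M₀x/L  [x≤a] = (-19)·(5/2)/10 = -19/4 kN·m
Load 2 — triangular load w₀=3 kN/m (0→w₀ over full span):
  M_2 = w₀Lx/6 - w₀x³/(6L) = 3·10·(5/2)/6 - 3·(5/2)³/(6·10) = 375/32 kN·m
Superposition: M = Σ M_i = 223/32 kN·m ≈ 6.968750 kN·m

M(5/2) = 223/32 kN·m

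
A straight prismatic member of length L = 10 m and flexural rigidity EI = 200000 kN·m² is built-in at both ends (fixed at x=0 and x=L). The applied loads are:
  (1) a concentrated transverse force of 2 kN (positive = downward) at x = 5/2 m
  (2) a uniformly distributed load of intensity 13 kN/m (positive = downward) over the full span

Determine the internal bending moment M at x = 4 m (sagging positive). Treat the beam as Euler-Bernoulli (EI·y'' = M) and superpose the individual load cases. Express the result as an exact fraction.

Load 1 — point force P=2 kN at a=5/2 m (b=L-a=15/2):
  M_1 = Pa²(a+3b)(L-x)/L³ - Pa²b/L²  [x>a] = 2·(5/2)²·((5/2)+3·(15/2))·(10-4)/10³ - 2·(5/2)²·(15/2)/10² = 15/16 kN·m
Load 2 — uniform load w=13 kN/m over full span:
  M_2 = wLx/2 - wL²/12 - wx²/2 = 13·10·4/2 - 13·10²/12 - 13·4²/2 = 143/3 kN·m
Superposition: M = Σ M_i = 2333/48 kN·m ≈ 48.604167 kN·m

M(4) = 2333/48 kN·m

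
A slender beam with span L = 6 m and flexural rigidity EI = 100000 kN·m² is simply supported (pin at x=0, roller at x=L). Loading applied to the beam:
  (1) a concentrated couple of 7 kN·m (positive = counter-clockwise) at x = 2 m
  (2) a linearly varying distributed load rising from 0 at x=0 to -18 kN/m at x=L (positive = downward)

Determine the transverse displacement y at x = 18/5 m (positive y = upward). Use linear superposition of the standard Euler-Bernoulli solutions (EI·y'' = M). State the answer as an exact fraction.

y(18/5) = 304337/195312500 m

Load 1 — applied couple M₀=7 kN·m at a=2 m (b=L-a=4):
  y_1 = (M₀x³/(6L)-M₀(x-a)²/2+C₁x)/EI  [x>a] with C₁=M₀(3b²-L²)/(6L)=7/3 = (7·(18/5)³/(6·6)-7·((18/5)-2)²/2+(7/3)·(18/5))/100000 = 133/1562500 m
Load 2 — triangular load w₀=-18 kN/m (0→w₀ over full span):
  y_2 = -w₀x(7L⁴-10L²x²+3x⁴)/(360LEI) = -(-18)·(18/5)·(7·6⁴-10·6²·(18/5)²+3·(18/5)⁴)/(360·6·100000) = 71928/48828125 m
Superposition: y = Σ y_i = 304337/195312500 m ≈ 0.001558 m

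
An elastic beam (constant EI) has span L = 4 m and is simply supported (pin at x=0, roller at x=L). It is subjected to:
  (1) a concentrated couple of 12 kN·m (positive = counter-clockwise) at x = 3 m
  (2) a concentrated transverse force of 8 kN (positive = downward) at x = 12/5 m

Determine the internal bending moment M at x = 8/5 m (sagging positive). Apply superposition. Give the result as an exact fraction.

M(8/5) = 248/25 kN·m

Load 1 — applied couple M₀=12 kN·m at a=3 m (b=L-a=1):
  M_1 = M₀x/L  [x≤a] = 12·(8/5)/4 = 24/5 kN·m
Load 2 — point force P=8 kN at a=12/5 m (b=L-a=8/5):
  M_2 = Pbx/L  [x≤a] = 8·(8/5)·(8/5)/4 = 128/25 kN·m
Superposition: M = Σ M_i = 248/25 kN·m ≈ 9.920000 kN·m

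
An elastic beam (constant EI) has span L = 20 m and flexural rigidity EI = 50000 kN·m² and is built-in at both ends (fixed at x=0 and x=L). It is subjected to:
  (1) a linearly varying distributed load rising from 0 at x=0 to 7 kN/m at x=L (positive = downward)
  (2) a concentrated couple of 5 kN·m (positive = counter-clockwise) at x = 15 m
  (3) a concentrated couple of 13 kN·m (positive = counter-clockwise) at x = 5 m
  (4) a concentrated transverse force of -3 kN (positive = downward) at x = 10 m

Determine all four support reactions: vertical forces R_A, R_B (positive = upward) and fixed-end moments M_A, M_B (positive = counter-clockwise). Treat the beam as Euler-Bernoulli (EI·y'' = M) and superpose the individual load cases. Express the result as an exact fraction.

Load 1 — triangular load w₀=7 kN/m (0→w₀ over full span):
  R_A = 3w₀L/20 = 3·7·20/20 = 21 kN
  M_A = w₀L²/30 = 7·20²/30 = 280/3 kN·m
  R_B = 7w₀L/20 = 7·7·20/20 = 49 kN
  M_B = -w₀L²/20 = -7·20²/20 = -140 kN·m
Load 2 — applied couple M₀=5 kN·m at a=15 m (b=L-a=5):
  R_A = 6M₀ab/L³ = 6·5·15·5/20³ = 9/32 kN
  M_A = M₀b(2a-b)/L² = 5·5·(2·15-5)/20² = 25/16 kN·m
  R_B = -6M₀ab/L³ = -6·5·15·5/20³ = -9/32 kN
  M_B = M₀a(2b-a)/L² = 5·15·(2·5-15)/20² = -15/16 kN·m
Load 3 — applied couple M₀=13 kN·m at a=5 m (b=L-a=15):
  R_A = 6M₀ab/L³ = 6·13·5·15/20³ = 117/160 kN
  M_A = M₀b(2a-b)/L² = 13·15·(2·5-15)/20² = -39/16 kN·m
  R_B = -6M₀ab/L³ = -6·13·5·15/20³ = -117/160 kN
  M_B = M₀a(2b-a)/L² = 13·5·(2·15-5)/20² = 65/16 kN·m
Load 4 — point force P=-3 kN at a=10 m (b=L-a=10):
  R_A = Pb²(3a+b)/L³ = (-3)·10²·(3·10+10)/20³ = -3/2 kN
  M_A = Pab²/L² = (-3)·10·10²/20² = -15/2 kN·m
  R_B = Pa²(a+3b)/L³ = (-3)·10²·(10+3·10)/20³ = -3/2 kN
  M_B = -Pa²b/L² = -(-3)·10²·10/20² = 15/2 kN·m
Superposition: R_A = 1641/80 kN, M_A = 2039/24 kN·m, R_B = 3719/80 kN, M_B = -1035/8 kN·m

R_A = 1641/80 kN, M_A = 2039/24 kN·m, R_B = 3719/80 kN, M_B = -1035/8 kN·m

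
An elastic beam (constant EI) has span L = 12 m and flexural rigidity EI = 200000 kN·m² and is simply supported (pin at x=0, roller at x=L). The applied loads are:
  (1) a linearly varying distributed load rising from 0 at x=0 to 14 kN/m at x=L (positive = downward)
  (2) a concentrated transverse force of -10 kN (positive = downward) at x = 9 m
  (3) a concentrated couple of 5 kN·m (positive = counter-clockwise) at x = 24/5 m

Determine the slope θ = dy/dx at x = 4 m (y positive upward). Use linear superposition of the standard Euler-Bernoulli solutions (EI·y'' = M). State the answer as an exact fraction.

Load 1 — triangular load w₀=14 kN/m (0→w₀ over full span):
  θ_1 = -w₀(7L⁴-30L²x²+15x⁴)/(360LEI) = -14·(7·12⁴-30·12²·4²+15·4⁴)/(360·12·200000) = -182/140625 rad
Load 2 — point force P=-10 kN at a=9 m (b=L-a=3):
  θ_2 = -Pb(L²-b²-3x²)/(6LEI)  [x≤a] = -(-10)·3·(12²-3²-3·4²)/(6·12·200000) = 29/160000 rad
Load 3 — applied couple M₀=5 kN·m at a=24/5 m (b=L-a=36/5):
  θ_3 = (M₀x²/(2L)+C₁)/EI  [x≤a] with C₁=M₀(3b²-L²)/(6L)=4/5 = (5·4²/(2·12)+(4/5))/200000 = 31/1500000 rad
Superposition: θ = Σ θ_i = -39323/36000000 rad ≈ -0.001092 rad

θ(4) = -39323/36000000 rad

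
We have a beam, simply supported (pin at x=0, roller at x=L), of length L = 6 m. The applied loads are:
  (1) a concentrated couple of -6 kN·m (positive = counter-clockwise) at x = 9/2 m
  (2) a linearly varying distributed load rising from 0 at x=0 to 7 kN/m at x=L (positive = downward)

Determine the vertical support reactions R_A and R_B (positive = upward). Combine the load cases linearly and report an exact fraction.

R_A = 6 kN, R_B = 15 kN

Load 1 — applied couple M₀=-6 kN·m at a=9/2 m (b=L-a=3/2):
  R_A = M₀/L = (-6)/6 = -1 kN
  R_B = -M₀/L = -(-6)/6 = 1 kN
Load 2 — triangular load w₀=7 kN/m (0→w₀ over full span):
  R_A = w₀L/6 = 7·6/6 = 7 kN
  R_B = w₀L/3 = 7·6/3 = 14 kN
Superposition: R_A = 6 kN, R_B = 15 kN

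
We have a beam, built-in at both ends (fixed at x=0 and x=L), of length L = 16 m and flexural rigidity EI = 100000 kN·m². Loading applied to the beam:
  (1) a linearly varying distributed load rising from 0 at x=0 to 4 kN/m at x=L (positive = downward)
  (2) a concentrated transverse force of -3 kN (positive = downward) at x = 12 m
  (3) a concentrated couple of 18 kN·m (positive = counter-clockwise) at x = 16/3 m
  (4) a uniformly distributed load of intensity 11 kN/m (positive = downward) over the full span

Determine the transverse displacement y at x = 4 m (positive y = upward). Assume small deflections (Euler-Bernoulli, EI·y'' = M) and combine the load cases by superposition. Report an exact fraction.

y(4) = -5999/500000 m

Load 1 — triangular load w₀=4 kN/m (0→w₀ over full span):
  y_1 = -w₀x²(L-x)²(x+2L)/(120LEI) = -4·4²·(16-4)²·(4+2·16)/(120·16·100000) = -27/15625 m
Load 2 — point force P=-3 kN at a=12 m (b=L-a=4):
  y_2 = -Pb²x²(3aL-(3a+b)x)/(6L³EI)  [x≤a] = -(-3)·4²·4²·(3·12·16-(3·12+4)·4)/(6·16³·100000) = 13/100000 m
Load 3 — applied couple M₀=18 kN·m at a=16/3 m (b=L-a=32/3):
  y_3 = (R_Ax³/6 - M_Ax²/2)/EI  [x≤a] with R_A=3/2, M_A=0 = ((3/2)·4³/6 - 0·4²/2)/100000 = 1/6250 m
Load 4 — uniform load w=11 kN/m over full span:
  y_4 = -wx²(L-x)²/(24EI) = -11·4²·(16-4)²/(24·100000) = -33/3125 m
Superposition: y = Σ y_i = -5999/500000 m ≈ -0.011998 m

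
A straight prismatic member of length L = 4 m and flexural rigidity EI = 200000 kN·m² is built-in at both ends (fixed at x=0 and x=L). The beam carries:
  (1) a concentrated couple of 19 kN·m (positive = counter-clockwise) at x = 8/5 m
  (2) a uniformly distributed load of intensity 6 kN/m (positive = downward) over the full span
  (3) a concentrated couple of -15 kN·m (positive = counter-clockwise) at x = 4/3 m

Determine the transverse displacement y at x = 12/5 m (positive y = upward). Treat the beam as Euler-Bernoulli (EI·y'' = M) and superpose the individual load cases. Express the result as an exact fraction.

Load 1 — applied couple M₀=19 kN·m at a=8/5 m (b=L-a=12/5):
  y_1 = (R_Ax³/6 - M_Ax²/2 - M₀(x-a)²/2)/EI  [x>a] with R_A=171/25, M_A=57/25 = ((171/25)·(12/5)³/6 - (57/25)·(12/5)²/2 - 19·((12/5)-(8/5))²/2)/200000 = 152/9765625 m
Load 2 — uniform load w=6 kN/m over full span:
  y_2 = -wx²(L-x)²/(24EI) = -6·(12/5)²·(4-(12/5))²/(24·200000) = -36/1953125 m
Load 3 — applied couple M₀=-15 kN·m at a=4/3 m (b=L-a=8/3):
  y_3 = (R_Ax³/6 - M_Ax²/2 - M₀(x-a)²/2)/EI  [x>a] with R_A=-5, M_A=0 = ((-5)·(12/5)³/6 - 0·(12/5)²/2 - (-15)·((12/5)-(4/3))²/2)/200000 = -7/468750 m
Superposition: y = Σ y_i = -1043/58593750 m ≈ -0.000018 m

y(12/5) = -1043/58593750 m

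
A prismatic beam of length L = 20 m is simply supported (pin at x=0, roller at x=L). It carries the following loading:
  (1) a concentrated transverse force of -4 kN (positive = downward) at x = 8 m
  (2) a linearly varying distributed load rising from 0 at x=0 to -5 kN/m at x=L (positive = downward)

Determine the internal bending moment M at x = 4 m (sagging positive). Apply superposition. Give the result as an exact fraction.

Load 1 — point force P=-4 kN at a=8 m (b=L-a=12):
  M_1 = Pbx/L  [x≤a] = (-4)·12·4/20 = -48/5 kN·m
Load 2 — triangular load w₀=-5 kN/m (0→w₀ over full span):
  M_2 = w₀Lx/6 - w₀x³/(6L) = (-5)·20·4/6 - (-5)·4³/(6·20) = -64 kN·m
Superposition: M = Σ M_i = -368/5 kN·m ≈ -73.600000 kN·m

M(4) = -368/5 kN·m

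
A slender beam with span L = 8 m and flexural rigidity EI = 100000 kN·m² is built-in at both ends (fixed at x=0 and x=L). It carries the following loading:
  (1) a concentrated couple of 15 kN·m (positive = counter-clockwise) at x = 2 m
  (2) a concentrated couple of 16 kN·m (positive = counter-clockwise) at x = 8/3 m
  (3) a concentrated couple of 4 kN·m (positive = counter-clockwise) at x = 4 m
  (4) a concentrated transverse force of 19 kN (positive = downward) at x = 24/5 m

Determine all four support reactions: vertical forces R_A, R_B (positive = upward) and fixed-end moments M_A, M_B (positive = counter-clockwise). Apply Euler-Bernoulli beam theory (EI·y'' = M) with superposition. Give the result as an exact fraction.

R_A = 293137/24000 kN, M_A = 25559/2000 kN·m, R_B = 162863/24000 kN, M_B = -65203/6000 kN·m

Load 1 — applied couple M₀=15 kN·m at a=2 m (b=L-a=6):
  R_A = 6M₀ab/L³ = 6·15·2·6/8³ = 135/64 kN
  M_A = M₀b(2a-b)/L² = 15·6·(2·2-6)/8² = -45/16 kN·m
  R_B = -6M₀ab/L³ = -6·15·2·6/8³ = -135/64 kN
  M_B = M₀a(2b-a)/L² = 15·2·(2·6-2)/8² = 75/16 kN·m
Load 2 — applied couple M₀=16 kN·m at a=8/3 m (b=L-a=16/3):
  R_A = 6M₀ab/L³ = 6·16·(8/3)·(16/3)/8³ = 8/3 kN
  M_A = M₀b(2a-b)/L² = 16·(16/3)·(2·(8/3)-(16/3))/8² = 0 kN·m
  R_B = -6M₀ab/L³ = -6·16·(8/3)·(16/3)/8³ = -8/3 kN
  M_B = M₀a(2b-a)/L² = 16·(8/3)·(2·(16/3)-(8/3))/8² = 16/3 kN·m
Load 3 — applied couple M₀=4 kN·m at a=4 m (b=L-a=4):
  R_A = 6M₀ab/L³ = 6·4·4·4/8³ = 3/4 kN
  M_A = M₀b(2a-b)/L² = 4·4·(2·4-4)/8² = 1 kN·m
  R_B = -6M₀ab/L³ = -6·4·4·4/8³ = -3/4 kN
  M_B = M₀a(2b-a)/L² = 4·4·(2·4-4)/8² = 1 kN·m
Load 4 — point force P=19 kN at a=24/5 m (b=L-a=16/5):
  R_A = Pb²(3a+b)/L³ = 19·(16/5)²·(3·(24/5)+(16/5))/8³ = 836/125 kN
  M_A = Pab²/L² = 19·(24/5)·(16/5)²/8² = 1824/125 kN·m
  R_B = Pa²(a+3b)/L³ = 19·(24/5)²·((24/5)+3·(16/5))/8³ = 1539/125 kN
  M_B = -Pa²b/L² = -19·(24/5)²·(16/5)/8² = -2736/125 kN·m
Superposition: R_A = 293137/24000 kN, M_A = 25559/2000 kN·m, R_B = 162863/24000 kN, M_B = -65203/6000 kN·m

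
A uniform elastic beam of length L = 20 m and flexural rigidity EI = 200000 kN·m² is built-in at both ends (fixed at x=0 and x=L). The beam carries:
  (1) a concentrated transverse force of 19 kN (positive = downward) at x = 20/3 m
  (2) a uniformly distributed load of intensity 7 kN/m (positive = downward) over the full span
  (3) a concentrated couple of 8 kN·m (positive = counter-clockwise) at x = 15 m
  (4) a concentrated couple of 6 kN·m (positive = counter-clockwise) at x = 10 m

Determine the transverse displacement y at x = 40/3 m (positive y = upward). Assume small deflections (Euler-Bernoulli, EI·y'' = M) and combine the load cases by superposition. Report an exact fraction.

y(40/3) = -59489/4374000 m

Load 1 — point force P=19 kN at a=20/3 m (b=L-a=40/3):
  y_1 = -Pa²(L-x)²(3bL-(3b+a)(L-x))/(6L³EI)  [x>a] = -19·(20/3)²·(20-(40/3))²·(3·(40/3)·20-(3·(40/3)+(20/3))·(20-(40/3)))/(6·20³·200000) = -209/109350 m
Load 2 — uniform load w=7 kN/m over full span:
  y_2 = -wx²(L-x)²/(24EI) = -7·(40/3)²·(20-(40/3))²/(24·200000) = -14/1215 m
Load 3 — applied couple M₀=8 kN·m at a=15 m (b=L-a=5):
  y_3 = (R_Ax³/6 - M_Ax²/2)/EI  [x≤a] with R_A=9/20, M_A=5/2 = ((9/20)·(40/3)³/6 - (5/2)·(40/3)²/2)/200000 = -1/4500 m
Load 4 — applied couple M₀=6 kN·m at a=10 m (b=L-a=10):
  y_4 = (R_Ax³/6 - M_Ax²/2 - M₀(x-a)²/2)/EI  [x>a] with R_A=9/20, M_A=3/2 = ((9/20)·(40/3)³/6 - (3/2)·(40/3)²/2 - 6·((40/3)-10)²/2)/200000 = 1/18000 m
Superposition: y = Σ y_i = -59489/4374000 m ≈ -0.013601 m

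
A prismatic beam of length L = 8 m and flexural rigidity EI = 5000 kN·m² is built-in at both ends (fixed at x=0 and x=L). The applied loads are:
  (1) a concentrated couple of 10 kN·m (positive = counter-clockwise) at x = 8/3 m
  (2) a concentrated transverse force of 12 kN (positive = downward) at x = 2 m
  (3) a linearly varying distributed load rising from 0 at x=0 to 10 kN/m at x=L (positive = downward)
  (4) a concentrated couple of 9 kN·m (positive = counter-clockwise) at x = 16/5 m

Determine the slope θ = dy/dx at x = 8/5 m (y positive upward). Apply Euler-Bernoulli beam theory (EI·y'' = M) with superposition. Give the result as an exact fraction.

Load 1 — applied couple M₀=10 kN·m at a=8/3 m (b=L-a=16/3):
  θ_1 = (R_Ax²/2 - M_Ax)/EI  [x≤a] with R_A=5/3, M_A=0 = ((5/3)·(8/5)²/2 - 0·(8/5))/5000 = 4/9375 rad
Load 2 — point force P=12 kN at a=2 m (b=L-a=6):
  θ_2 = -Pb²x(2aL-(3a+b)x)/(2L³EI)  [x≤a] = -12·6²·(8/5)·(2·2·8-(3·2+6)·(8/5))/(2·8³·5000) = -27/15625 rad
Load 3 — triangular load w₀=10 kN/m (0→w₀ over full span):
  θ_3 = -w₀(2x(L-x)(L-2x)(x+2L)+x²(L-x)²)/(120LEI) = -10·(2·(8/5)·(8-(8/5))·(8-2·(8/5))·((8/5)+2·8)+(8/5)²·(8-(8/5))²)/(120·8·5000) = -896/234375 rad
Load 4 — applied couple M₀=9 kN·m at a=16/5 m (b=L-a=24/5):
  θ_4 = (R_Ax²/2 - M_Ax)/EI  [x≤a] with R_A=81/50, M_A=27/25 = ((81/50)·(8/5)²/2 - (27/25)·(8/5))/5000 = 27/390625 rad
Superposition: θ = Σ θ_i = -5924/1171875 rad ≈ -0.005055 rad

θ(8/5) = -5924/1171875 rad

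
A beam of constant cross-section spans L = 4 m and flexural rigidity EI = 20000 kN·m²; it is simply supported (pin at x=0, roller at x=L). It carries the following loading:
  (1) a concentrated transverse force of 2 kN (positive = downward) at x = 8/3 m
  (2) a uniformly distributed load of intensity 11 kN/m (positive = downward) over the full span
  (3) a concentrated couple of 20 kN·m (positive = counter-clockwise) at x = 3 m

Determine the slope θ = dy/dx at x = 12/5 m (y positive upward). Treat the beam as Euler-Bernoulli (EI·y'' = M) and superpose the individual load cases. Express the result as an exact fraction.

Load 1 — point force P=2 kN at a=8/3 m (b=L-a=4/3):
  θ_1 = -Pb(L²-b²-3x²)/(6LEI)  [x≤a] = -2·(4/3)·(4²-(4/3)²-3·(12/5)²)/(6·4·20000) = 43/2531250 rad
Load 2 — uniform load w=11 kN/m over full span:
  θ_2 = -w(L³-6Lx²+4x³)/(24EI) = -11·(4³-6·4·(12/5)²+4·(12/5)³)/(24·20000) = 407/937500 rad
Load 3 — applied couple M₀=20 kN·m at a=3 m (b=L-a=1):
  θ_3 = (M₀x²/(2L)+C₁)/EI  [x≤a] with C₁=M₀(3b²-L²)/(6L)=-65/6 = (20·(12/5)²/(2·4)+(-65/6))/20000 = 107/600000 rad
Superposition: θ = Σ θ_i = 254929/405000000 rad ≈ 0.000629 rad

θ(12/5) = 254929/405000000 rad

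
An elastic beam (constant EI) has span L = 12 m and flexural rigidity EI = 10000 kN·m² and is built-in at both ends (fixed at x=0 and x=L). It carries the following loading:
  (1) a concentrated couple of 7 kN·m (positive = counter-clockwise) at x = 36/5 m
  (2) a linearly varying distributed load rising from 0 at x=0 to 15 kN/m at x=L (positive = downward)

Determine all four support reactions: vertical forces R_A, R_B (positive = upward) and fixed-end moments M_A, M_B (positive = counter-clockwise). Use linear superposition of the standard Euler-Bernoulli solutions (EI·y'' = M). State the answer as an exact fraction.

Load 1 — applied couple M₀=7 kN·m at a=36/5 m (b=L-a=24/5):
  R_A = 6M₀ab/L³ = 6·7·(36/5)·(24/5)/12³ = 21/25 kN
  M_A = M₀b(2a-b)/L² = 7·(24/5)·(2·(36/5)-(24/5))/12² = 56/25 kN·m
  R_B = -6M₀ab/L³ = -6·7·(36/5)·(24/5)/12³ = -21/25 kN
  M_B = M₀a(2b-a)/L² = 7·(36/5)·(2·(24/5)-(36/5))/12² = 21/25 kN·m
Load 2 — triangular load w₀=15 kN/m (0→w₀ over full span):
  R_A = 3w₀L/20 = 3·15·12/20 = 27 kN
  M_A = w₀L²/30 = 15·12²/30 = 72 kN·m
  R_B = 7w₀L/20 = 7·15·12/20 = 63 kN
  M_B = -w₀L²/20 = -15·12²/20 = -108 kN·m
Superposition: R_A = 696/25 kN, M_A = 1856/25 kN·m, R_B = 1554/25 kN, M_B = -2679/25 kN·m

R_A = 696/25 kN, M_A = 1856/25 kN·m, R_B = 1554/25 kN, M_B = -2679/25 kN·m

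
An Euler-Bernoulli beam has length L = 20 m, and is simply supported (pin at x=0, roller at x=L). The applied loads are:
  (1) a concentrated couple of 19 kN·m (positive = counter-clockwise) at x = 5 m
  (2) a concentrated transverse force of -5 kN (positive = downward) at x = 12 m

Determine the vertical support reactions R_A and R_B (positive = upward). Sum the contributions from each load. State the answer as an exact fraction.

R_A = -21/20 kN, R_B = -79/20 kN

Load 1 — applied couple M₀=19 kN·m at a=5 m (b=L-a=15):
  R_A = M₀/L = 19/20 kN
  R_B = -M₀/L = -19/20 kN
Load 2 — point force P=-5 kN at a=12 m (b=L-a=8):
  R_A = Pb/L = (-5)·8/20 = -2 kN
  R_B = Pa/L = (-5)·12/20 = -3 kN
Superposition: R_A = -21/20 kN, R_B = -79/20 kN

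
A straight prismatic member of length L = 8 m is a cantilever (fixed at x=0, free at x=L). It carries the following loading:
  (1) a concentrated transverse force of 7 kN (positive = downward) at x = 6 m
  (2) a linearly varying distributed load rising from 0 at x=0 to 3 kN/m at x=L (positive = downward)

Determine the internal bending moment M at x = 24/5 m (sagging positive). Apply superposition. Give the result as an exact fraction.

Load 1 — point force P=7 kN at a=6 m (b=L-a=2):
  M_1 = -P(a-x)  [x≤a] = -7·(6-(24/5)) = -42/5 kN·m
Load 2 — triangular load w₀=3 kN/m (0→w₀ over full span):
  M_2 = w₀Lx/2 - w₀L²/3 - w₀x³/(6L) = 3·8·(24/5)/2 - 3·8²/3 - 3·(24/5)³/(6·8) = -1664/125 kN·m
Superposition: M = Σ M_i = -2714/125 kN·m ≈ -21.712000 kN·m

M(24/5) = -2714/125 kN·m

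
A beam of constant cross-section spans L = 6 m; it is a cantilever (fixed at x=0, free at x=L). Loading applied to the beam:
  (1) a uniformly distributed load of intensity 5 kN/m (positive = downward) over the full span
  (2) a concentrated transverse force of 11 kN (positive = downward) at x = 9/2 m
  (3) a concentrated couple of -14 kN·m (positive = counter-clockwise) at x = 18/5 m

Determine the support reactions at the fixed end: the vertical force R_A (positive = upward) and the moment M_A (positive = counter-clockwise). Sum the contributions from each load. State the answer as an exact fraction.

R_A = 41 kN, M_A = 307/2 kN·m

Load 1 — uniform load w=5 kN/m over full span:
  R_A = wL = 5·6 = 30 kN
  M_A = wL²/2 = 5·6²/2 = 90 kN·m
Load 2 — point force P=11 kN at a=9/2 m (b=L-a=3/2):
  R_A = P = 11 kN
  M_A = Pa = 11·(9/2) = 99/2 kN·m
Load 3 — applied couple M₀=-14 kN·m at a=18/5 m (b=L-a=12/5):
  R_A = 0 kN
  M_A = -M₀ = -(-14) = 14 kN·m
Superposition: R_A = 41 kN, M_A = 307/2 kN·m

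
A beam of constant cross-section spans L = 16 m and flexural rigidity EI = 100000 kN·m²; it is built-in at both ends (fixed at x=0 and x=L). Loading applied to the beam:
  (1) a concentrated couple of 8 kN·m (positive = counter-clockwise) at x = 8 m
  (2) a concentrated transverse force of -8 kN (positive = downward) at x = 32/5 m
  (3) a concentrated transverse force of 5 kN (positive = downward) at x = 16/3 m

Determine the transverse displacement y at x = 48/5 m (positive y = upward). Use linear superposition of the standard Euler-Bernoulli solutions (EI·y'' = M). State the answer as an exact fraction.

Load 1 — applied couple M₀=8 kN·m at a=8 m (b=L-a=8):
  y_1 = (R_Ax³/6 - M_Ax²/2 - M₀(x-a)²/2)/EI  [x>a] with R_A=3/4, M_A=2 = ((3/4)·(48/5)³/6 - 2·(48/5)²/2 - 8·((48/5)-8)²/2)/100000 = 32/390625 m
Load 2 — point force P=-8 kN at a=32/5 m (b=L-a=48/5):
  y_2 = -Pa²(L-x)²(3bL-(3b+a)(L-x))/(6L³EI)  [x>a] = -(-8)·(32/5)²·(16-(48/5))²·(3·(48/5)·16-(3·(48/5)+(32/5))·(16-(48/5)))/(6·16³·100000) = 188416/146484375 m
Load 3 — point force P=5 kN at a=16/3 m (b=L-a=32/3):
  y_3 = -Pa²(L-x)²(3bL-(3b+a)(L-x))/(6L³EI)  [x>a] = -5·(16/3)²·(16-(48/5))²·(3·(32/3)·16-(3·(32/3)+(16/3))·(16-(48/5)))/(6·16³·100000) = -4096/6328125 m
Superposition: y = Σ y_i = 2851232/3955078125 m ≈ 0.000721 m

y(48/5) = 2851232/3955078125 m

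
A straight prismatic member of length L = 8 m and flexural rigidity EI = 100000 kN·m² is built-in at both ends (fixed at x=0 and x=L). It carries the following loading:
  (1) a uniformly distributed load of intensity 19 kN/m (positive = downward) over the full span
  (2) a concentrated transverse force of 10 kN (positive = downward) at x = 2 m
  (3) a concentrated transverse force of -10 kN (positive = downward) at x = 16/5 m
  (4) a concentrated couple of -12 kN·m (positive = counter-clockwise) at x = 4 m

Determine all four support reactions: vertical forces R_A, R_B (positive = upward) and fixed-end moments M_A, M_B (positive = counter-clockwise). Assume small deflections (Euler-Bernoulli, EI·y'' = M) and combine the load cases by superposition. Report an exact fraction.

R_A = 30283/400 kN, M_A = 29419/300 kN·m, R_B = 30517/400 kN, M_B = -30121/300 kN·m

Load 1 — uniform load w=19 kN/m over full span:
  R_A = wL/2 = 19·8/2 = 76 kN
  M_A = wL²/12 = 19·8²/12 = 304/3 kN·m
  R_B = wL/2 = 19·8/2 = 76 kN
  M_B = -wL²/12 = -19·8²/12 = -304/3 kN·m
Load 2 — point force P=10 kN at a=2 m (b=L-a=6):
  R_A = Pb²(3a+b)/L³ = 10·6²·(3·2+6)/8³ = 135/16 kN
  M_A = Pab²/L² = 10·2·6²/8² = 45/4 kN·m
  R_B = Pa²(a+3b)/L³ = 10·2²·(2+3·6)/8³ = 25/16 kN
  M_B = -Pa²b/L² = -10·2²·6/8² = -15/4 kN·m
Load 3 — point force P=-10 kN at a=16/5 m (b=L-a=24/5):
  R_A = Pb²(3a+b)/L³ = (-10)·(24/5)²·(3·(16/5)+(24/5))/8³ = -162/25 kN
  M_A = Pab²/L² = (-10)·(16/5)·(24/5)²/8² = -288/25 kN·m
  R_B = Pa²(a+3b)/L³ = (-10)·(16/5)²·((16/5)+3·(24/5))/8³ = -88/25 kN
  M_B = -Pa²b/L² = -(-10)·(16/5)²·(24/5)/8² = 192/25 kN·m
Load 4 — applied couple M₀=-12 kN·m at a=4 m (b=L-a=4):
  R_A = 6M₀ab/L³ = 6·(-12)·4·4/8³ = -9/4 kN
  M_A = M₀b(2a-b)/L² = (-12)·4·(2·4-4)/8² = -3 kN·m
  R_B = -6M₀ab/L³ = -6·(-12)·4·4/8³ = 9/4 kN
  M_B = M₀a(2b-a)/L² = (-12)·4·(2·4-4)/8² = -3 kN·m
Superposition: R_A = 30283/400 kN, M_A = 29419/300 kN·m, R_B = 30517/400 kN, M_B = -30121/300 kN·m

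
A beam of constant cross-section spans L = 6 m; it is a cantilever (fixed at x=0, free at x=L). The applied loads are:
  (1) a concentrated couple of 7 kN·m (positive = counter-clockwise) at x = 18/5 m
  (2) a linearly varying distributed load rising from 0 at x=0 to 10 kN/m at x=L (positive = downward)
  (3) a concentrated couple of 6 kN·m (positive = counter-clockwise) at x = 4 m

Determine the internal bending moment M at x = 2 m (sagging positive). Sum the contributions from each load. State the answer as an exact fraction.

M(2) = -443/9 kN·m

Load 1 — applied couple M₀=7 kN·m at a=18/5 m (b=L-a=12/5):
  M_1 = M₀  [x≤a] = 7 = 7 kN·m
Load 2 — triangular load w₀=10 kN/m (0→w₀ over full span):
  M_2 = w₀Lx/2 - w₀L²/3 - w₀x³/(6L) = 10·6·2/2 - 10·6²/3 - 10·2³/(6·6) = -560/9 kN·m
Load 3 — applied couple M₀=6 kN·m at a=4 m (b=L-a=2):
  M_3 = M₀  [x≤a] = 6 = 6 kN·m
Superposition: M = Σ M_i = -443/9 kN·m ≈ -49.222222 kN·m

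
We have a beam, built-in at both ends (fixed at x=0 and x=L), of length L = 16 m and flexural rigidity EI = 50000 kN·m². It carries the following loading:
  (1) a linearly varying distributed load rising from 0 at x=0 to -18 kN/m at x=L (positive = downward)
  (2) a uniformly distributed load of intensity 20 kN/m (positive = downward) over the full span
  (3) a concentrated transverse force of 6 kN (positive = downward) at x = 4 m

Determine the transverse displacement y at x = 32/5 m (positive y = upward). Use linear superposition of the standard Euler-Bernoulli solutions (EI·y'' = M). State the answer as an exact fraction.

y(32/5) = -1812396/48828125 m

Load 1 — triangular load w₀=-18 kN/m (0→w₀ over full span):
  y_1 = -w₀x²(L-x)²(x+2L)/(120LEI) = -(-18)·(32/5)²·(16-(32/5))²·((32/5)+2·16)/(120·16·50000) = 1327104/48828125 m
Load 2 — uniform load w=20 kN/m over full span:
  y_2 = -wx²(L-x)²/(24EI) = -20·(32/5)²·(16-(32/5))²/(24·50000) = -24576/390625 m
Load 3 — point force P=6 kN at a=4 m (b=L-a=12):
  y_3 = -Pa²(L-x)²(3bL-(3b+a)(L-x))/(6L³EI)  [x>a] = -6·4²·(16-(32/5))²·(3·12·16-(3·12+4)·(16-(32/5)))/(6·16³·50000) = -108/78125 m
Superposition: y = Σ y_i = -1812396/48828125 m ≈ -0.037118 m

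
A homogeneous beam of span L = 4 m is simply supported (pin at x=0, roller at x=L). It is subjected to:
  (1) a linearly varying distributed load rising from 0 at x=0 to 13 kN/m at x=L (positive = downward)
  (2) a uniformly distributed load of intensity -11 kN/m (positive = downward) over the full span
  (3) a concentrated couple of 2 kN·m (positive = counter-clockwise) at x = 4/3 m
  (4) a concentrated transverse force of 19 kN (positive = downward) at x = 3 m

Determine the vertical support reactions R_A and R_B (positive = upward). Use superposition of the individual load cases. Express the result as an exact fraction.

Load 1 — triangular load w₀=13 kN/m (0→w₀ over full span):
  R_A = w₀L/6 = 13·4/6 = 26/3 kN
  R_B = w₀L/3 = 13·4/3 = 52/3 kN
Load 2 — uniform load w=-11 kN/m over full span:
  R_A = wL/2 = (-11)·4/2 = -22 kN
  R_B = wL/2 = (-11)·4/2 = -22 kN
Load 3 — applied couple M₀=2 kN·m at a=4/3 m (b=L-a=8/3):
  R_A = M₀/L = 2/4 = 1/2 kN
  R_B = -M₀/L = -2/4 = -1/2 kN
Load 4 — point force P=19 kN at a=3 m (b=L-a=1):
  R_A = Pb/L = 19·1/4 = 19/4 kN
  R_B = Pa/L = 19·3/4 = 57/4 kN
Superposition: R_A = -97/12 kN, R_B = 109/12 kN

R_A = -97/12 kN, R_B = 109/12 kN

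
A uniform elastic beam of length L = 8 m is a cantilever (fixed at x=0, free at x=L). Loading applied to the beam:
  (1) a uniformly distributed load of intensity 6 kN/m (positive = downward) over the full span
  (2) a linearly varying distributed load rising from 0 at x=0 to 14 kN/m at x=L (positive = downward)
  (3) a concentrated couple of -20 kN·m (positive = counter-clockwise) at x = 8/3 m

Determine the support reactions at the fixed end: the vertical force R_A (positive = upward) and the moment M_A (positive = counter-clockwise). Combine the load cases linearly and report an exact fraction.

R_A = 104 kN, M_A = 1532/3 kN·m

Load 1 — uniform load w=6 kN/m over full span:
  R_A = wL = 6·8 = 48 kN
  M_A = wL²/2 = 6·8²/2 = 192 kN·m
Load 2 — triangular load w₀=14 kN/m (0→w₀ over full span):
  R_A = w₀L/2 = 14·8/2 = 56 kN
  M_A = w₀L²/3 = 14·8²/3 = 896/3 kN·m
Load 3 — applied couple M₀=-20 kN·m at a=8/3 m (b=L-a=16/3):
  R_A = 0 kN
  M_A = -M₀ = -(-20) = 20 kN·m
Superposition: R_A = 104 kN, M_A = 1532/3 kN·m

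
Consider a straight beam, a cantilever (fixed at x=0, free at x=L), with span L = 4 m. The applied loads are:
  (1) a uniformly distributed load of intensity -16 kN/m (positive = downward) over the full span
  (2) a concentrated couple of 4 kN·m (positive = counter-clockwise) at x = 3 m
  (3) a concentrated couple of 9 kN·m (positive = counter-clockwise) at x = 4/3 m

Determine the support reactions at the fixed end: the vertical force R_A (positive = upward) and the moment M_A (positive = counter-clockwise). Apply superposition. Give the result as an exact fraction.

R_A = -64 kN, M_A = -141 kN·m

Load 1 — uniform load w=-16 kN/m over full span:
  R_A = wL = (-16)·4 = -64 kN
  M_A = wL²/2 = (-16)·4²/2 = -128 kN·m
Load 2 — applied couple M₀=4 kN·m at a=3 m (b=L-a=1):
  R_A = 0 kN
  M_A = -M₀ = -4 kN·m
Load 3 — applied couple M₀=9 kN·m at a=4/3 m (b=L-a=8/3):
  R_A = 0 kN
  M_A = -M₀ = -9 kN·m
Superposition: R_A = -64 kN, M_A = -141 kN·m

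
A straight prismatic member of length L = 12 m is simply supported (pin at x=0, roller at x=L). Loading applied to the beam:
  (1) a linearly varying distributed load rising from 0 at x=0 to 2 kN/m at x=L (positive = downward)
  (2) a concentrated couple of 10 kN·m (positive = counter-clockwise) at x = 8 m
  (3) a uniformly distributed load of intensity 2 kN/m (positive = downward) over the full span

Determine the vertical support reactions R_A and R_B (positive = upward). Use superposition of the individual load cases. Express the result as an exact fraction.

Load 1 — triangular load w₀=2 kN/m (0→w₀ over full span):
  R_A = w₀L/6 = 2·12/6 = 4 kN
  R_B = w₀L/3 = 2·12/3 = 8 kN
Load 2 — applied couple M₀=10 kN·m at a=8 m (b=L-a=4):
  R_A = M₀/L = 10/12 = 5/6 kN
  R_B = -M₀/L = -10/12 = -5/6 kN
Load 3 — uniform load w=2 kN/m over full span:
  R_A = wL/2 = 2·12/2 = 12 kN
  R_B = wL/2 = 2·12/2 = 12 kN
Superposition: R_A = 101/6 kN, R_B = 115/6 kN

R_A = 101/6 kN, R_B = 115/6 kN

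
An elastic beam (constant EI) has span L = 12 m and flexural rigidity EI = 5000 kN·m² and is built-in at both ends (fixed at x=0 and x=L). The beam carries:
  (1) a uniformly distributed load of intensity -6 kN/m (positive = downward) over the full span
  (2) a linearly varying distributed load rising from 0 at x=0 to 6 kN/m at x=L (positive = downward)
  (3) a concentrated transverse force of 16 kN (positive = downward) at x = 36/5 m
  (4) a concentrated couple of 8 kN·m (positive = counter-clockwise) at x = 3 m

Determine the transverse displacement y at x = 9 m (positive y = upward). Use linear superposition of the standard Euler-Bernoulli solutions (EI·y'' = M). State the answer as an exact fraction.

Load 1 — uniform load w=-6 kN/m over full span:
  y_1 = -wx²(L-x)²/(24EI) = -(-6)·9²·(12-9)²/(24·5000) = 729/20000 m
Load 2 — triangular load w₀=6 kN/m (0→w₀ over full span):
  y_2 = -w₀x²(L-x)²(x+2L)/(120LEI) = -6·9²·(12-9)²·(9+2·12)/(120·12·5000) = -8019/400000 m
Load 3 — point force P=16 kN at a=36/5 m (b=L-a=24/5):
  y_3 = -Pa²(L-x)²(3bL-(3b+a)(L-x))/(6L³EI)  [x>a] = -16·(36/5)²·(12-9)²·(3·(24/5)·12-(3·(24/5)+(36/5))·(12-9))/(6·12³·5000) = -243/15625 m
Load 4 — applied couple M₀=8 kN·m at a=3 m (b=L-a=9):
  y_4 = (R_Ax³/6 - M_Ax²/2 - M₀(x-a)²/2)/EI  [x>a] with R_A=3/4, M_A=-3/2 = ((3/4)·9³/6 - (-3/2)·9²/2 - 8·(9-3)²/2)/5000 = 63/40000 m
Superposition: y = Σ y_i = 4851/2000000 m ≈ 0.002426 m

y(9) = 4851/2000000 m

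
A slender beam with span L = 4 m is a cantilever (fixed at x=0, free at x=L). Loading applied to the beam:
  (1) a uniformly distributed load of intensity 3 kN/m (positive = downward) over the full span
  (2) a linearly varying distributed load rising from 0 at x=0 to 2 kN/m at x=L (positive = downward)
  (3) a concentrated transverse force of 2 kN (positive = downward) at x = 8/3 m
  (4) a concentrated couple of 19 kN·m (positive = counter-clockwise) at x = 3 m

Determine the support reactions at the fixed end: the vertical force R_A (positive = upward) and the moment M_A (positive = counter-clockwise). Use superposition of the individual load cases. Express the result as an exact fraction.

Load 1 — uniform load w=3 kN/m over full span:
  R_A = wL = 3·4 = 12 kN
  M_A = wL²/2 = 3·4²/2 = 24 kN·m
Load 2 — triangular load w₀=2 kN/m (0→w₀ over full span):
  R_A = w₀L/2 = 2·4/2 = 4 kN
  M_A = w₀L²/3 = 2·4²/3 = 32/3 kN·m
Load 3 — point force P=2 kN at a=8/3 m (b=L-a=4/3):
  R_A = P = 2 kN
  M_A = Pa = 2·(8/3) = 16/3 kN·m
Load 4 — applied couple M₀=19 kN·m at a=3 m (b=L-a=1):
  R_A = 0 kN
  M_A = -M₀ = -19 kN·m
Superposition: R_A = 18 kN, M_A = 21 kN·m

R_A = 18 kN, M_A = 21 kN·m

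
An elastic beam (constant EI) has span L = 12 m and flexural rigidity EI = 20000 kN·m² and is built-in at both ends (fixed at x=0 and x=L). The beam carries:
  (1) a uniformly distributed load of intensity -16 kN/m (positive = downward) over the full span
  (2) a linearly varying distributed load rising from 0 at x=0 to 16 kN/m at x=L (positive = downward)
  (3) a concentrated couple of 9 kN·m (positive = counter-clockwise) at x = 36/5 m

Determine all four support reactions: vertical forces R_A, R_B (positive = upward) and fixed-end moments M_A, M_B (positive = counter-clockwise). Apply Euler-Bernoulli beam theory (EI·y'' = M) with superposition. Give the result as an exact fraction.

R_A = -1653/25 kN, M_A = -2808/25 kN·m, R_B = -747/25 kN, M_B = 1947/25 kN·m

Load 1 — uniform load w=-16 kN/m over full span:
  R_A = wL/2 = (-16)·12/2 = -96 kN
  M_A = wL²/12 = (-16)·12²/12 = -192 kN·m
  R_B = wL/2 = (-16)·12/2 = -96 kN
  M_B = -wL²/12 = -(-16)·12²/12 = 192 kN·m
Load 2 — triangular load w₀=16 kN/m (0→w₀ over full span):
  R_A = 3w₀L/20 = 3·16·12/20 = 144/5 kN
  M_A = w₀L²/30 = 16·12²/30 = 384/5 kN·m
  R_B = 7w₀L/20 = 7·16·12/20 = 336/5 kN
  M_B = -w₀L²/20 = -16·12²/20 = -576/5 kN·m
Load 3 — applied couple M₀=9 kN·m at a=36/5 m (b=L-a=24/5):
  R_A = 6M₀ab/L³ = 6·9·(36/5)·(24/5)/12³ = 27/25 kN
  M_A = M₀b(2a-b)/L² = 9·(24/5)·(2·(36/5)-(24/5))/12² = 72/25 kN·m
  R_B = -6M₀ab/L³ = -6·9·(36/5)·(24/5)/12³ = -27/25 kN
  M_B = M₀a(2b-a)/L² = 9·(36/5)·(2·(24/5)-(36/5))/12² = 27/25 kN·m
Superposition: R_A = -1653/25 kN, M_A = -2808/25 kN·m, R_B = -747/25 kN, M_B = 1947/25 kN·m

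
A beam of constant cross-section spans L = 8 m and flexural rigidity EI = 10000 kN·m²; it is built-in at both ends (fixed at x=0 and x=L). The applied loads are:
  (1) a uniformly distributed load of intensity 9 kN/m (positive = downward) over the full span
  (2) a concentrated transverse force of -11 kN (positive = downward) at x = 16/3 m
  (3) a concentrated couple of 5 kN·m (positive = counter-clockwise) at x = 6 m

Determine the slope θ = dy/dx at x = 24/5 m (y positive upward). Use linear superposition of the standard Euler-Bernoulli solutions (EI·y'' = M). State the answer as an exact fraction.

Load 1 — uniform load w=9 kN/m over full span:
  θ_1 = -wx(L-x)(L-2x)/(12EI) = -9·(24/5)·(8-(24/5))·(8-2·(24/5))/(12·10000) = 144/78125 rad
Load 2 — point force P=-11 kN at a=16/3 m (b=L-a=8/3):
  θ_2 = -Pb²x(2aL-(3a+b)x)/(2L³EI)  [x≤a] = -(-11)·(8/3)²·(24/5)·(2·(16/3)·8-(3·(16/3)+(8/3))·(24/5))/(2·8³·10000) = -22/140625 rad
Load 3 — applied couple M₀=5 kN·m at a=6 m (b=L-a=2):
  θ_3 = (R_Ax²/2 - M_Ax)/EI  [x≤a] with R_A=45/64, M_A=25/16 = ((45/64)·(24/5)²/2 - (25/16)·(24/5))/10000 = 3/50000 rad
Superposition: θ = Σ θ_i = 19651/11250000 rad ≈ 0.001747 rad

θ(24/5) = 19651/11250000 rad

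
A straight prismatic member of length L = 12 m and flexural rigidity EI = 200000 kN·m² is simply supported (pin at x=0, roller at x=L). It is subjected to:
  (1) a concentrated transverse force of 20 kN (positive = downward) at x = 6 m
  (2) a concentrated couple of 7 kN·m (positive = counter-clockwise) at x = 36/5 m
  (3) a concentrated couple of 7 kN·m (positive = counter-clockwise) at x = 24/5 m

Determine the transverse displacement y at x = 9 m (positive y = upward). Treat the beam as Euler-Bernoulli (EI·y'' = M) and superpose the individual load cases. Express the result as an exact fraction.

y(9) = -48177/20000000 m

Load 1 — point force P=20 kN at a=6 m (b=L-a=6):
  y_1 = -Pa(L-x)(2Lx-a²-x²)/(6LEI)  [x>a] = -20·6·(12-9)·(2·12·9-6²-9²)/(6·12·200000) = -99/40000 m
Load 2 — applied couple M₀=7 kN·m at a=36/5 m (b=L-a=24/5):
  y_2 = (M₀x³/(6L)-M₀(x-a)²/2+C₁x)/EI  [x>a] with C₁=M₀(3b²-L²)/(6L)=-182/25 = (7·9³/(6·12)-7·(9-(36/5))²/2+(-182/25)·9)/200000 = -1197/40000000 m
Load 3 — applied couple M₀=7 kN·m at a=24/5 m (b=L-a=36/5):
  y_3 = (M₀x³/(6L)-M₀(x-a)²/2+C₁x)/EI  [x>a] with C₁=M₀(3b²-L²)/(6L)=28/25 = (7·9³/(6·12)-7·(9-(24/5))²/2+(28/25)·9)/200000 = 3843/40000000 m
Superposition: y = Σ y_i = -48177/20000000 m ≈ -0.002409 m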